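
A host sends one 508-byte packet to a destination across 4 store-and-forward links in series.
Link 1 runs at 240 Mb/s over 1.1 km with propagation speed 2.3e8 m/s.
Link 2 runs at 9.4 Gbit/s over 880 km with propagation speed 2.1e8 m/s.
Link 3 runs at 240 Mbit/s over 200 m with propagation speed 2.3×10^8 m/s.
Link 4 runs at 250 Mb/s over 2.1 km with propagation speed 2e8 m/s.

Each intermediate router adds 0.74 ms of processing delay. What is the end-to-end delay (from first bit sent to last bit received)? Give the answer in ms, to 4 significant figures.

L = 508 × 8 = 4064 bits.
Transmission delays (L/R per hop): 0.0169333, 0.00043234, 0.0169333, 0.016256 ms; sum = 0.050555 ms.
Propagation delays (d/s per hop): 0.00478261, 4.19048, 0.000869565, 0.0105 ms; sum = 4.20663 ms.
Processing at 3 router(s): 3 × 0.74 ms = 2.22 ms.
End-to-end = 6.477 ms.

6.477 ms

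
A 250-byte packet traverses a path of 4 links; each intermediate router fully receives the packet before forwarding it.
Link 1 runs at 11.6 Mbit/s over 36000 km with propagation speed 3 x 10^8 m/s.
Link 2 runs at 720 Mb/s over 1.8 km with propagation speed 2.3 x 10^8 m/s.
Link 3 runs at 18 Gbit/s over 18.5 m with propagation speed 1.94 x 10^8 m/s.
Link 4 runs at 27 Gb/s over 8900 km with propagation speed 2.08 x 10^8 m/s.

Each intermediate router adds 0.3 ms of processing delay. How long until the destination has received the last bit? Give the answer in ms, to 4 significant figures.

L = 250 × 8 = 2000 bits.
Transmission delays (L/R per hop): 0.172414, 0.00277778, 0.000111111, 7.40741e-05 ms; sum = 0.175377 ms.
Propagation delays (d/s per hop): 120, 0.00782609, 9.53608e-05, 42.7885 ms; sum = 162.796 ms.
Processing at 3 router(s): 3 × 0.3 ms = 0.9 ms.
End-to-end = 163.9 ms.

163.9 ms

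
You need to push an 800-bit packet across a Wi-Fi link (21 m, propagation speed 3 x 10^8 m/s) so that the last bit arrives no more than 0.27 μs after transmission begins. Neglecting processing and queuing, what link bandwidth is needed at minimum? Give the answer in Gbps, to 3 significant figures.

4.00 Gbps

Propagation delay = 21 / 300000000 = 0.07 μs.
Transmission budget = 0.27 − 0.07 = 0.2 μs.
R ≥ L / t_tx = 800 bits / 2e-07 s = 4.00 Gbps.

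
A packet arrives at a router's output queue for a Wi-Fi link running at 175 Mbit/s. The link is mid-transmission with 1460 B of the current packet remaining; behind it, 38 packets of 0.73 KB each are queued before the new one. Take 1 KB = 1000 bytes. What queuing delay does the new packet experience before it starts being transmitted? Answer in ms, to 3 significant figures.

Each queued packet: L/R = 5840/175000000 = 0.0333714 ms.
38 queued → 1.26811 ms.
Plus remaining 11680 bits of current packet: 0.0667429 ms.
Queuing delay = 1.33 ms.

1.33 ms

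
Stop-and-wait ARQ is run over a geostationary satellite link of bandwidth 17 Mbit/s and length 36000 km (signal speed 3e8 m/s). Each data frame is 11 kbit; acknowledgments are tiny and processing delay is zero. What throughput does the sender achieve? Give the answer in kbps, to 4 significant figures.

t_tx = L/R = 11000/17000000 = 0.000647059 s.
t_prop = 36000000/300000000 = 0.12 s; RTT = 0.24 s.
Cycle = t_tx + RTT = 0.240647 s.
Throughput = L / cycle = 11000 / 0.240647 = 45.71 kbps.

45.71 kbps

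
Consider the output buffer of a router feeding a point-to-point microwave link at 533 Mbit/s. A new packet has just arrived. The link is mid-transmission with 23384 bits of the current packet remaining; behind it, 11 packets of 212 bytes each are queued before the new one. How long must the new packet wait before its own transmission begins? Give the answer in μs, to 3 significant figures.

Each queued packet: L/R = 1696/533000000 = 3.18199 μs.
11 queued → 35.0019 μs.
Plus remaining 23384 bits of current packet: 43.8724 μs.
Queuing delay = 78.9 μs.

78.9 μs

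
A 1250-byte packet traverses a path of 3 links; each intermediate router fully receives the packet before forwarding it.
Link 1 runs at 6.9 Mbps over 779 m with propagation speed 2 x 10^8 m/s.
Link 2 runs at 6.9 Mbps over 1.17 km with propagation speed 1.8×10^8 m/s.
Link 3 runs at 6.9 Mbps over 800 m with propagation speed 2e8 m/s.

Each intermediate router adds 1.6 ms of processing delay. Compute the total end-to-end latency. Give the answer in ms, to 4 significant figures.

L = 1250 × 8 = 10000 bits.
Transmission delay per hop = L/R = 10000/6900000 = 1.44928 ms; 3 hops → 4.34783 ms.
Propagation delays (d/s per hop): 0.003895, 0.0065, 0.004 ms; sum = 0.014395 ms.
Processing at 2 router(s): 2 × 1.6 ms = 3.2 ms.
End-to-end = 7.562 ms.

7.562 ms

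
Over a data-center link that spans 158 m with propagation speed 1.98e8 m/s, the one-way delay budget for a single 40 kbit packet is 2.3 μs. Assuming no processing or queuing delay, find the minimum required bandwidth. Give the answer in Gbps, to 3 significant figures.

26.6 Gbps

Propagation delay = 158 / 198000000 = 0.79798 μs.
Transmission budget = 2.3 − 0.79798 = 1.50202 μs.
R ≥ L / t_tx = 40000 bits / 1.50202e-06 s = 26.6 Gbps.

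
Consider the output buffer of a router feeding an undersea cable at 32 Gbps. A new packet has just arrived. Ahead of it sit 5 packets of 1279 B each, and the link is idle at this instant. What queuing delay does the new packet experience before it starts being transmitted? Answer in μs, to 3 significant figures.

1.60 μs

Each queued packet: L/R = 10232/32000000000 = 0.31975 μs.
5 queued → 1.59875 μs.
Queuing delay = 1.60 μs.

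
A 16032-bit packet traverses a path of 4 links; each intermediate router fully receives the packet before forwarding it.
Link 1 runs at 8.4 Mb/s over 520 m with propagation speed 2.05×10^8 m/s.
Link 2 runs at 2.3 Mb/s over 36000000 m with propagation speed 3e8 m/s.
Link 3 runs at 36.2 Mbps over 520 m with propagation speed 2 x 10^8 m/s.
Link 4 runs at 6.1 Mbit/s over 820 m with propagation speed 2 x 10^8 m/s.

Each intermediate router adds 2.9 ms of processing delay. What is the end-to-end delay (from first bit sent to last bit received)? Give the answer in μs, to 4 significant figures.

140700 μs

Transmission delays (L/R per hop): 1908.57, 6970.43, 442.873, 2628.2 μs; sum = 11950.1 μs.
Propagation delays (d/s per hop): 2.53659, 120000, 2.6, 4.1 μs; sum = 120009 μs.
Processing at 3 router(s): 3 × 2.9 ms = 8700 μs.
End-to-end = 140700 μs.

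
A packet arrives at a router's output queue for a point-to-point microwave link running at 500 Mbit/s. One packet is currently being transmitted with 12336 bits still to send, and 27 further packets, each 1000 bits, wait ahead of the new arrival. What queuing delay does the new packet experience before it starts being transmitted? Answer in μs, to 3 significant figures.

Each queued packet: L/R = 1000/500000000 = 2 μs.
27 queued → 54 μs.
Plus remaining 12336 bits of current packet: 24.672 μs.
Queuing delay = 78.7 μs.

78.7 μs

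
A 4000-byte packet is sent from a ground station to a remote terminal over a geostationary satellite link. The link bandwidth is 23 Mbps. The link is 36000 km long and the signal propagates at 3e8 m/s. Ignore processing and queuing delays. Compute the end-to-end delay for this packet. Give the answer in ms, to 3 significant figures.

L = 4000 × 8 = 32000 bits.
Transmission delay = L/R = 32000 / 23000000 = 1.3913 ms.
Propagation delay = d/s = 36000000 m / 300000000 m/s = 120 ms.
Total = 121 ms.

121 ms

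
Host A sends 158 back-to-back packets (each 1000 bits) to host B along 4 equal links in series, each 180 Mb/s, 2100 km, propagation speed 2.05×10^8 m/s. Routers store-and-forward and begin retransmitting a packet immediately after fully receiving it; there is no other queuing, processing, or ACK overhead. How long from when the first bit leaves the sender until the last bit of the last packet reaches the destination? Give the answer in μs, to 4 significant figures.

41870 μs

Per-hop transmission t_tx = L/R = 1000/180000000 = 5.55556 μs.
Per-hop propagation t_prop = 2100000/2.05e+08 = 10243.9 μs.
Pipeline fill: first packet needs 4·t_tx to clear all hops; remaining 157 packets each add one t_tx.
Total = (4+158-1)·t_tx + 4·t_prop = 161·5.55556 + 4·10243.9 = 41870 μs.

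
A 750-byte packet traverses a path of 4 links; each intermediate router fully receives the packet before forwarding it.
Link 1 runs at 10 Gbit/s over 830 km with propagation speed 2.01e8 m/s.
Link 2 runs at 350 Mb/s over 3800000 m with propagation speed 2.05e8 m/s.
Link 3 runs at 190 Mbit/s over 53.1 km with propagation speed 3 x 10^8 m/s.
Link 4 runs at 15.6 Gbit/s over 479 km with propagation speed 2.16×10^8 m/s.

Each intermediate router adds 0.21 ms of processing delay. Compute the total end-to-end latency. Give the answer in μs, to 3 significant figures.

25700 μs

L = 750 × 8 = 6000 bits.
Transmission delays (L/R per hop): 0.6, 17.1429, 31.5789, 0.384615 μs; sum = 49.7064 μs.
Propagation delays (d/s per hop): 4129.35, 18536.6, 177, 2217.59 μs; sum = 25060.5 μs.
Processing at 3 router(s): 3 × 0.21 ms = 630 μs.
End-to-end = 25700 μs.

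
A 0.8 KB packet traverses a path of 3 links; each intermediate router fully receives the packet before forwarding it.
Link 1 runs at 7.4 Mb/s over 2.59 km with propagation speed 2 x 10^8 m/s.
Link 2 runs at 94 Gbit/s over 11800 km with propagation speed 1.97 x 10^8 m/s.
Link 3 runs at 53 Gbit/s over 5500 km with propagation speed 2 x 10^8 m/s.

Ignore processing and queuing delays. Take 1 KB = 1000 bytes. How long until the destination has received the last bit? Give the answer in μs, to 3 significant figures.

L = 6400 bits.
Transmission delays (L/R per hop): 864.865, 0.0680851, 0.120755 μs; sum = 865.054 μs.
Propagation delays (d/s per hop): 12.95, 59898.5, 27500 μs; sum = 87411.4 μs.
End-to-end = 88300 μs.

88300 μs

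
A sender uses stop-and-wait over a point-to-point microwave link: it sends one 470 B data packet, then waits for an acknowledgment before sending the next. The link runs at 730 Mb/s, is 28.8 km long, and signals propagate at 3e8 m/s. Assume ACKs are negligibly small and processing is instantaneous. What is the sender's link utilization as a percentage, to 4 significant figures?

t_tx = L/R = 3760/730000000 = 5.15068e-06 s.
t_prop = 28800/300000000 = 9.6e-05 s; RTT = 0.000192 s.
Cycle = t_tx + RTT = 0.000197151 s.
Utilization = t_tx / cycle = 5.15068e-06/0.000197151 = 2.613 %.

2.613 %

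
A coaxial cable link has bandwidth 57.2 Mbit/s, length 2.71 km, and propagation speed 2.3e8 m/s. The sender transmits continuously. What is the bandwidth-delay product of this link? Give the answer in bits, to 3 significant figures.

674 bits

Propagation delay = 2710 / 2.3e+08 = 1.17826e-05 s.
BDP = R × t_prop = 57200000 × 1.17826e-05 = 673.965 bits.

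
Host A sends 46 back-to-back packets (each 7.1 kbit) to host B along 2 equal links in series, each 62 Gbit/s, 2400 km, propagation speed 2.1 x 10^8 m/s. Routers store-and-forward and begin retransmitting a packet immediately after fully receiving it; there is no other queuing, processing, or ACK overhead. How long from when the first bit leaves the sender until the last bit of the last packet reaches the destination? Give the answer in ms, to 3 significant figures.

22.9 ms

Per-hop transmission t_tx = L/R = 7100/62000000000 = 0.000114516 ms.
Per-hop propagation t_prop = 2400000/210000000 = 11.4286 ms.
Pipeline fill: first packet needs 2·t_tx to clear all hops; remaining 45 packets each add one t_tx.
Total = (2+46-1)·t_tx + 2·t_prop = 47·0.000114516 + 2·11.4286 = 22.9 ms.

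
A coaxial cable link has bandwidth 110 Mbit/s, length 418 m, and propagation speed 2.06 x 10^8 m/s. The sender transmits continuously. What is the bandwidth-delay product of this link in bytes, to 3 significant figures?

27.9 bytes

Propagation delay = 418 / 206000000 = 2.02913e-06 s.
BDP = R × t_prop = 110000000 × 2.02913e-06 = 223.204 bits.
In bytes: 223.204/8 = 27.9 bytes.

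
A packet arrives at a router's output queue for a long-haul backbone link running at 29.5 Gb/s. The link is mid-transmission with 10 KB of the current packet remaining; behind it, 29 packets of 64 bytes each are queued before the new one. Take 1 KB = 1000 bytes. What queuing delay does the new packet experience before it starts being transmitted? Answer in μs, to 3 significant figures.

Each queued packet: L/R = 512/29500000000 = 0.0173559 μs.
29 queued → 0.503322 μs.
Plus remaining 80000 bits of current packet: 2.71186 μs.
Queuing delay = 3.22 μs.

3.22 μs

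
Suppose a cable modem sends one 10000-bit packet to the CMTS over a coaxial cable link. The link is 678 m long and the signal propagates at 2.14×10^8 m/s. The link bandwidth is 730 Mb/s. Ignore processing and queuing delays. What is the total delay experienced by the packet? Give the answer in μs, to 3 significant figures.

Transmission delay = L/R = 10000 / 730000000 = 13.6986 μs.
Propagation delay = d/s = 678 m / 214000000 m/s = 3.16822 μs.
Total = 16.9 μs.

16.9 μs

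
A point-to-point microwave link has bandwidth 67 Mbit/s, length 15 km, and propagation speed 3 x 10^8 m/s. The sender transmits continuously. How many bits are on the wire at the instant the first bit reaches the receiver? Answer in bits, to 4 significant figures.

3350 bits

Propagation delay = 15000 / 300000000 = 5e-05 s.
BDP = R × t_prop = 67000000 × 5e-05 = 3350 bits.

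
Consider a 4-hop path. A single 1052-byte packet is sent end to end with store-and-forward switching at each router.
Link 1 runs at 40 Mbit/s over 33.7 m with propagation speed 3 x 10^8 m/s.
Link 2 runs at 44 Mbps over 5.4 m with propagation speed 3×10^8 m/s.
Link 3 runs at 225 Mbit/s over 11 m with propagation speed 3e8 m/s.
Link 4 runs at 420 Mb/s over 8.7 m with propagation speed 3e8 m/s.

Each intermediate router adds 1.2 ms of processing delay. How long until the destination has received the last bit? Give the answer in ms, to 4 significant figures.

L = 1052 × 8 = 8416 bits.
Transmission delays (L/R per hop): 0.2104, 0.191273, 0.0374044, 0.0200381 ms; sum = 0.459115 ms.
Propagation delays (d/s per hop): 0.000112333, 1.8e-05, 3.66667e-05, 2.9e-05 ms; sum = 0.000196 ms.
Processing at 3 router(s): 3 × 1.2 ms = 3.6 ms.
End-to-end = 4.059 ms.

4.059 ms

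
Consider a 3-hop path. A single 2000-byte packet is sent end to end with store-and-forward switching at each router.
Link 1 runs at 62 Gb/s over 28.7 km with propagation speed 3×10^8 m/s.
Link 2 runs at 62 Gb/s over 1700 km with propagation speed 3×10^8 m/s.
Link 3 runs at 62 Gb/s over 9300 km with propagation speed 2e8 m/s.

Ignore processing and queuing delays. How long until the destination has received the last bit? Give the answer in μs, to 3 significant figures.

L = 2000 × 8 = 16000 bits.
Transmission delay per hop = L/R = 16000/62000000000 = 0.258065 μs; 3 hops → 0.774194 μs.
Propagation delays (d/s per hop): 95.6667, 5666.67, 46500 μs; sum = 52262.3 μs.
End-to-end = 52300 μs.

52300 μs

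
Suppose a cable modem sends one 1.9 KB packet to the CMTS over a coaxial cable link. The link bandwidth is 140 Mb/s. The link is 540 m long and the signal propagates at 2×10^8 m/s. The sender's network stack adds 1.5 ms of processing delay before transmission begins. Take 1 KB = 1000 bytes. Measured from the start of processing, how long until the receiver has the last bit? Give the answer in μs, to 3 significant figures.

1610 μs

L = 15200 bits.
Transmission delay = L/R = 15200 / 140000000 = 108.571 μs.
Propagation delay = d/s = 540 m / 200000000 m/s = 2.7 μs.
Plus processing delay 1.5 ms = 1500 μs.
Total = 1610 μs.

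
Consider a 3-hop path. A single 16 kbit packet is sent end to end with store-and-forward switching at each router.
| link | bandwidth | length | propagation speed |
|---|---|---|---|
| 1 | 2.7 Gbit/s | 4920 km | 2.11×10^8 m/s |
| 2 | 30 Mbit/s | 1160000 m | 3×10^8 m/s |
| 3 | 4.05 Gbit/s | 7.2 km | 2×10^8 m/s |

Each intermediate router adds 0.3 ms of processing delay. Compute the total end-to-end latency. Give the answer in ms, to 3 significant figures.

L = 16000 bits.
Transmission delays (L/R per hop): 0.00592593, 0.533333, 0.00395062 ms; sum = 0.54321 ms.
Propagation delays (d/s per hop): 23.3175, 3.86667, 0.036 ms; sum = 27.2202 ms.
Processing at 2 router(s): 2 × 0.3 ms = 0.6 ms.
End-to-end = 28.4 ms.

28.4 ms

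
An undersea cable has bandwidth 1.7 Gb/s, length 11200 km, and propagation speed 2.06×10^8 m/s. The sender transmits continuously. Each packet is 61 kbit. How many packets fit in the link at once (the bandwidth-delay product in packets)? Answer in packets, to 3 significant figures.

Propagation delay = 11200000 / 206000000 = 0.0543689 s.
BDP = R × t_prop = 1700000000 × 0.0543689 = 92427200 bits.
In packets of 61000 bits: 1520 packets.

1520 packets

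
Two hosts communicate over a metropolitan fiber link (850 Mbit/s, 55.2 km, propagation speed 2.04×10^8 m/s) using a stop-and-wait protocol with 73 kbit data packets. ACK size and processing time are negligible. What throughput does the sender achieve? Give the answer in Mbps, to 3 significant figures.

t_tx = L/R = 73000/850000000 = 8.58824e-05 s.
t_prop = 55200/204000000 = 0.000270588 s; RTT = 0.000541176 s.
Cycle = t_tx + RTT = 0.000627059 s.
Throughput = L / cycle = 73000 / 0.000627059 = 116 Mbps.

116 Mbps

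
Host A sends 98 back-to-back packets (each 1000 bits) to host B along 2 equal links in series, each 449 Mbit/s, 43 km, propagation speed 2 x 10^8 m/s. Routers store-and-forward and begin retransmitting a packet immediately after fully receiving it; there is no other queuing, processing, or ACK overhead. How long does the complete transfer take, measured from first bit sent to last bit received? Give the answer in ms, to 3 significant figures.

Per-hop transmission t_tx = L/R = 1000/449000000 = 0.00222717 ms.
Per-hop propagation t_prop = 43000/200000000 = 0.215 ms.
Pipeline fill: first packet needs 2·t_tx to clear all hops; remaining 97 packets each add one t_tx.
Total = (2+98-1)·t_tx + 2·t_prop = 99·0.00222717 + 2·0.215 = 0.650 ms.

0.650 ms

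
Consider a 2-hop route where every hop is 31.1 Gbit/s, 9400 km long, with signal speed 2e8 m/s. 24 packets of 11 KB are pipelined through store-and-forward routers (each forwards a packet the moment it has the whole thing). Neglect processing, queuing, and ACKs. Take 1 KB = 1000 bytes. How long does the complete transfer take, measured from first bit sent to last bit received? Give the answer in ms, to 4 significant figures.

94.07 ms

Per-hop transmission t_tx = L/R = 88000/31100000000 = 0.00282958 ms.
Per-hop propagation t_prop = 9400000/200000000 = 47 ms.
Pipeline fill: first packet needs 2·t_tx to clear all hops; remaining 23 packets each add one t_tx.
Total = (2+24-1)·t_tx + 2·t_prop = 25·0.00282958 + 2·47 = 94.07 ms.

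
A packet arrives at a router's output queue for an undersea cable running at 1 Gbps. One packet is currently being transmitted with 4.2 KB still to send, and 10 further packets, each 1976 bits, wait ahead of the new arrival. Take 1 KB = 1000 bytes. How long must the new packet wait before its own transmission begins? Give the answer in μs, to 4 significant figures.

53.36 μs

Each queued packet: L/R = 1976/1000000000 = 1.976 μs.
10 queued → 19.76 μs.
Plus remaining 33600 bits of current packet: 33.6 μs.
Queuing delay = 53.36 μs.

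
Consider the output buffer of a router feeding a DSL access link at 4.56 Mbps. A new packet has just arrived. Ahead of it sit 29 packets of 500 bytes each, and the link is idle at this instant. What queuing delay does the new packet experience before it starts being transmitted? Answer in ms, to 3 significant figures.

25.4 ms

Each queued packet: L/R = 4000/4560000 = 0.877193 ms.
29 queued → 25.4386 ms.
Queuing delay = 25.4 ms.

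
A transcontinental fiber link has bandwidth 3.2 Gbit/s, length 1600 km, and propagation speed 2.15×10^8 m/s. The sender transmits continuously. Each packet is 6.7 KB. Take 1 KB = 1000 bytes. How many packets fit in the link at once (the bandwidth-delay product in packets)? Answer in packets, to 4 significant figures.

444.3 packets

Propagation delay = 1600000 / 215000000 = 0.00744186 s.
BDP = R × t_prop = 3200000000 × 0.00744186 = 23814000 bits.
In packets of 53600 bits: 444.3 packets.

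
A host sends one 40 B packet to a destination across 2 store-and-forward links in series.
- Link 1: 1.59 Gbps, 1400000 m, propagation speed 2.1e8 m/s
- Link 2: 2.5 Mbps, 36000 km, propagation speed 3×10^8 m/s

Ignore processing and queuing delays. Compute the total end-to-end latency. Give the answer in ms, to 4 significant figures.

126.8 ms

L = 40 × 8 = 320 bits.
Transmission delays (L/R per hop): 0.000201258, 0.128 ms; sum = 0.128201 ms.
Propagation delays (d/s per hop): 6.66667, 120 ms; sum = 126.667 ms.
End-to-end = 126.8 ms.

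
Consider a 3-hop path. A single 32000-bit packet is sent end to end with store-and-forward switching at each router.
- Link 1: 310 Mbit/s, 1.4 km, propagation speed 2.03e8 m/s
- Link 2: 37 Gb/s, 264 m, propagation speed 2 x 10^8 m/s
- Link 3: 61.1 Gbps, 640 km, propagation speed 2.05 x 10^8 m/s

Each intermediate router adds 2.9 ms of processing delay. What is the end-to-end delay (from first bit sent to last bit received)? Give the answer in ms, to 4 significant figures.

Transmission delays (L/R per hop): 0.103226, 0.000864865, 0.000523732 ms; sum = 0.104614 ms.
Propagation delays (d/s per hop): 0.00689655, 0.00132, 3.12195 ms; sum = 3.13017 ms.
Processing at 2 router(s): 2 × 2.9 ms = 5.8 ms.
End-to-end = 9.035 ms.

9.035 ms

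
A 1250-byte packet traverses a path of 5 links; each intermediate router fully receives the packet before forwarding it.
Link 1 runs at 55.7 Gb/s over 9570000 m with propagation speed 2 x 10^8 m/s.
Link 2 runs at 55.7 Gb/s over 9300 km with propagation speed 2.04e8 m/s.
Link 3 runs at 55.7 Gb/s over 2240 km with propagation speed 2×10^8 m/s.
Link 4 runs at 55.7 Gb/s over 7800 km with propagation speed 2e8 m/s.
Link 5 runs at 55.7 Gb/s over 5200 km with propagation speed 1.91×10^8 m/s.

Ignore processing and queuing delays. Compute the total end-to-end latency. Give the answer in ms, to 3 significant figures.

L = 1250 × 8 = 10000 bits.
Transmission delay per hop = L/R = 10000/55700000000 = 0.000179533 ms; 5 hops → 0.000897666 ms.
Propagation delays (d/s per hop): 47.85, 45.5882, 11.2, 39, 27.2251 ms; sum = 170.863 ms.
End-to-end = 171 ms.

171 ms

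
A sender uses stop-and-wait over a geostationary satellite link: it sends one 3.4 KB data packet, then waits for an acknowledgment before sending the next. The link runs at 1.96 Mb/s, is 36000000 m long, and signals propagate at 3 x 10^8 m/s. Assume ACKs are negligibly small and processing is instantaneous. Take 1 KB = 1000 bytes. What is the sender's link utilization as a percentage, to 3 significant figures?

t_tx = L/R = 27200/1960000 = 0.0138776 s.
t_prop = 36000000/300000000 = 0.12 s; RTT = 0.24 s.
Cycle = t_tx + RTT = 0.253878 s.
Utilization = t_tx / cycle = 0.0138776/0.253878 = 5.47 %.

5.47 %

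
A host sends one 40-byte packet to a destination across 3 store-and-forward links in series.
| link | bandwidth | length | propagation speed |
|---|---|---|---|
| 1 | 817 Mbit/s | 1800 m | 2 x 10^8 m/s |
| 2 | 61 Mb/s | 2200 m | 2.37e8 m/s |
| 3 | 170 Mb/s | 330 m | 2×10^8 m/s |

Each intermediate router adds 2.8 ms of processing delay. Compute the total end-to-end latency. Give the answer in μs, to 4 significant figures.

5627 μs

L = 40 × 8 = 320 bits.
Transmission delays (L/R per hop): 0.391677, 5.2459, 1.88235 μs; sum = 7.51993 μs.
Propagation delays (d/s per hop): 9, 9.2827, 1.65 μs; sum = 19.9327 μs.
Processing at 2 router(s): 2 × 2.8 ms = 5600 μs.
End-to-end = 5627 μs.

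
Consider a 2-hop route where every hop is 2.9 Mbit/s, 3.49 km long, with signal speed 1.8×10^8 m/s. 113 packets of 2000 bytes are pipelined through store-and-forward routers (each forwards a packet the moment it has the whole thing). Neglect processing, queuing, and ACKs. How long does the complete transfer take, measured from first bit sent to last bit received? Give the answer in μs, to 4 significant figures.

Per-hop transmission t_tx = L/R = 16000/2900000 = 5517.24 μs.
Per-hop propagation t_prop = 3490/180000000 = 19.3889 μs.
Pipeline fill: first packet needs 2·t_tx to clear all hops; remaining 112 packets each add one t_tx.
Total = (2+113-1)·t_tx + 2·t_prop = 114·5517.24 + 2·19.3889 = 629000 μs.

629000 μs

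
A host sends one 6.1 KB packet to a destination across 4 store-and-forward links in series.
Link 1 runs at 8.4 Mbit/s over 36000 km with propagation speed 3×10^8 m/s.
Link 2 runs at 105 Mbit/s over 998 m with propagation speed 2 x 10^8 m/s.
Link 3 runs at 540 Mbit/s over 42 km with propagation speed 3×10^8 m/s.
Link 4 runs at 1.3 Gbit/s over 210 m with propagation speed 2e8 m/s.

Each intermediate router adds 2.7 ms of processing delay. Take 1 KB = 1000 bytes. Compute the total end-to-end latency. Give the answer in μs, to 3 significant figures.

135000 μs

L = 48800 bits.
Transmission delays (L/R per hop): 5809.52, 464.762, 90.3704, 37.5385 μs; sum = 6402.19 μs.
Propagation delays (d/s per hop): 120000, 4.99, 140, 1.05 μs; sum = 120146 μs.
Processing at 3 router(s): 3 × 2.7 ms = 8100 μs.
End-to-end = 135000 μs.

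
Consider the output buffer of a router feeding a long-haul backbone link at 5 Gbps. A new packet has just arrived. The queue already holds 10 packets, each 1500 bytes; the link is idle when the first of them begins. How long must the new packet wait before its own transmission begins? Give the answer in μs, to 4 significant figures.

24.00 μs

Each queued packet: L/R = 12000/5000000000 = 2.4 μs.
10 queued → 24 μs.
Queuing delay = 24.00 μs.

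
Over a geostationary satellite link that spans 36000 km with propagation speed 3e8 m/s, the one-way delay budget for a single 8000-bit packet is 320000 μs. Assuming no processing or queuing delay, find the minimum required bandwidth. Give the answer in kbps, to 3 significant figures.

40.0 kbps

Propagation delay = 36000000 / 300000000 = 120000 μs.
Transmission budget = 320000 − 120000 = 200000 μs.
R ≥ L / t_tx = 8000 bits / 0.2 s = 40.0 kbps.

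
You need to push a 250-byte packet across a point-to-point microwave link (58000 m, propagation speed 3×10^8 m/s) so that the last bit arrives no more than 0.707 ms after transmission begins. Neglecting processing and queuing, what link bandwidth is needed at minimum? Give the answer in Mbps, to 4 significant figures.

L = 2000 bits.
Propagation delay = 58000 / 300000000 = 0.193333 ms.
Transmission budget = 0.707 − 0.193333 = 0.513667 ms.
R ≥ L / t_tx = 2000 bits / 0.000513667 s = 3.894 Mbps.

3.894 Mbps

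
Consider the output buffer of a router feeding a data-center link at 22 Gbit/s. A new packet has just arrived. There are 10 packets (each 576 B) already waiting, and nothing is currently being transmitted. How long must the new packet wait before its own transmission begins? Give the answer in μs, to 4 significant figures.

2.095 μs

Each queued packet: L/R = 4608/22000000000 = 0.209455 μs.
10 queued → 2.09455 μs.
Queuing delay = 2.095 μs.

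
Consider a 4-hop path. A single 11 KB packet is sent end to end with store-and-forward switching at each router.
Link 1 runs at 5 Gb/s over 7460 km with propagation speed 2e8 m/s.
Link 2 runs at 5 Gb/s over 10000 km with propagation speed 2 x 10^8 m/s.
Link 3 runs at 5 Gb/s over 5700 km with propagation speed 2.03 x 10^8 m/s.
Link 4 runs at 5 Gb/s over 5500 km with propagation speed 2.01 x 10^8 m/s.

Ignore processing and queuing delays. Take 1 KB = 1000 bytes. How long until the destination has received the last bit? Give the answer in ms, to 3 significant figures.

143 ms

L = 88000 bits.
Transmission delay per hop = L/R = 88000/5000000000 = 0.0176 ms; 4 hops → 0.0704 ms.
Propagation delays (d/s per hop): 37.3, 50, 28.0788, 27.3632 ms; sum = 142.742 ms.
End-to-end = 143 ms.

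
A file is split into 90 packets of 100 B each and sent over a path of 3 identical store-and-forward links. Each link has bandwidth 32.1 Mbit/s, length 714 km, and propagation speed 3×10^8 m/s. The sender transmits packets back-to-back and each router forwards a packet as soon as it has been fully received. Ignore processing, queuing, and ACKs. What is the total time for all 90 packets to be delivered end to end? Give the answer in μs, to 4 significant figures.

9433 μs

Per-hop transmission t_tx = L/R = 800/32100000 = 24.9221 μs.
Per-hop propagation t_prop = 714000/300000000 = 2380 μs.
Pipeline fill: first packet needs 3·t_tx to clear all hops; remaining 89 packets each add one t_tx.
Total = (3+90-1)·t_tx + 3·t_prop = 92·24.9221 + 3·2380 = 9433 μs.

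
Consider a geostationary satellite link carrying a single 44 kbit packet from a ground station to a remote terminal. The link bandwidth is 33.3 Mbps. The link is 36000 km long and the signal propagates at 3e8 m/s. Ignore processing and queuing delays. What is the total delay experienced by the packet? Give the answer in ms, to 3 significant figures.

L = 44000 bits.
Transmission delay = L/R = 44000 / 3.33e+07 = 1.32132 ms.
Propagation delay = d/s = 36000000 m / 300000000 m/s = 120 ms.
Total = 121 ms.

121 ms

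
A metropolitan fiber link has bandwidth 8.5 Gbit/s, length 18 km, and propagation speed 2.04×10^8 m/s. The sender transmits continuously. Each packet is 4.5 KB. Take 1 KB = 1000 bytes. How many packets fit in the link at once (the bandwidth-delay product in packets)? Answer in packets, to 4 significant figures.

Propagation delay = 18000 / 204000000 = 8.82353e-05 s.
BDP = R × t_prop = 8500000000 × 8.82353e-05 = 750000 bits.
In packets of 36000 bits: 20.83 packets.

20.83 packets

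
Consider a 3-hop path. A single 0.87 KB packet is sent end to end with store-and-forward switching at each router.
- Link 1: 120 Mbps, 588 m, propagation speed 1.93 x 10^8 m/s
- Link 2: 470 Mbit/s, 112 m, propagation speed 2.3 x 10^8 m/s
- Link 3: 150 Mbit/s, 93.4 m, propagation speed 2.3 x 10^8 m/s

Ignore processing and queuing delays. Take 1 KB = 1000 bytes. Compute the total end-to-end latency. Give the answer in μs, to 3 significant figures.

L = 6960 bits.
Transmission delays (L/R per hop): 58, 14.8085, 46.4 μs; sum = 119.209 μs.
Propagation delays (d/s per hop): 3.04663, 0.486957, 0.406087 μs; sum = 3.93968 μs.
End-to-end = 123 μs.

123 μs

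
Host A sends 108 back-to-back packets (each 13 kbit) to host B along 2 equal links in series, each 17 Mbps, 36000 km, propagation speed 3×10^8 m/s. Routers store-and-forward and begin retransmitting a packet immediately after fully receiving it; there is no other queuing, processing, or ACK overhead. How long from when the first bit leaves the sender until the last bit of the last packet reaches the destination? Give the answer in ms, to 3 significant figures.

323 ms

Per-hop transmission t_tx = L/R = 13000/17000000 = 0.764706 ms.
Per-hop propagation t_prop = 36000000/300000000 = 120 ms.
Pipeline fill: first packet needs 2·t_tx to clear all hops; remaining 107 packets each add one t_tx.
Total = (2+108-1)·t_tx + 2·t_prop = 109·0.764706 + 2·120 = 323 ms.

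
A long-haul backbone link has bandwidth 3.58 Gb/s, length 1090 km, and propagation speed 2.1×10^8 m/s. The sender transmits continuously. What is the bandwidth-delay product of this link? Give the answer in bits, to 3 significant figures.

18600000 bits

Propagation delay = 1090000 / 210000000 = 0.00519048 s.
BDP = R × t_prop = 3580000000 × 0.00519048 = 18581900 bits.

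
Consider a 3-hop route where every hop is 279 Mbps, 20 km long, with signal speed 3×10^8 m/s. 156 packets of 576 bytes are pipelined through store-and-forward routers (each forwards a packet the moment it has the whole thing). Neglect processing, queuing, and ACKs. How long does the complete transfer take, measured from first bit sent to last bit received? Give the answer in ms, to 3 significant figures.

Per-hop transmission t_tx = L/R = 4608/279000000 = 0.0165161 ms.
Per-hop propagation t_prop = 20000/300000000 = 0.0666667 ms.
Pipeline fill: first packet needs 3·t_tx to clear all hops; remaining 155 packets each add one t_tx.
Total = (3+156-1)·t_tx + 3·t_prop = 158·0.0165161 + 3·0.0666667 = 2.81 ms.

2.81 ms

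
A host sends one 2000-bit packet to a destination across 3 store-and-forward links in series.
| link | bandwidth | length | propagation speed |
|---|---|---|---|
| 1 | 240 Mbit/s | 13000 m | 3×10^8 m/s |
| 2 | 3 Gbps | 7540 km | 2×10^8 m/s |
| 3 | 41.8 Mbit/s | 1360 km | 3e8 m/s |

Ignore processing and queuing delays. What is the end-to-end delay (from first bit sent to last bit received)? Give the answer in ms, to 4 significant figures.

Transmission delays (L/R per hop): 0.00833333, 0.000666667, 0.0478469 ms; sum = 0.0568469 ms.
Propagation delays (d/s per hop): 0.0433333, 37.7, 4.53333 ms; sum = 42.2767 ms.
End-to-end = 42.33 ms.

42.33 ms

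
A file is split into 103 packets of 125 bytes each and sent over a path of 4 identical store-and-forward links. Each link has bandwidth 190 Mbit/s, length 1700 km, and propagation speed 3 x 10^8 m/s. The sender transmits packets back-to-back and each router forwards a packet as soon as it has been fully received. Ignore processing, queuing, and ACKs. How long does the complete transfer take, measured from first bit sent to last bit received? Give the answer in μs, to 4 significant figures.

Per-hop transmission t_tx = L/R = 1000/190000000 = 5.26316 μs.
Per-hop propagation t_prop = 1700000/300000000 = 5666.67 μs.
Pipeline fill: first packet needs 4·t_tx to clear all hops; remaining 102 packets each add one t_tx.
Total = (4+103-1)·t_tx + 4·t_prop = 106·5.26316 + 4·5666.67 = 23220 μs.

23220 μs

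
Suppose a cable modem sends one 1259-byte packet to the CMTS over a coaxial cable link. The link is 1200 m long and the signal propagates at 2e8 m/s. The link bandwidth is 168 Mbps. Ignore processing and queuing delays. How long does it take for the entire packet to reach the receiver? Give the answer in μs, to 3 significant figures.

L = 1259 × 8 = 10072 bits.
Transmission delay = L/R = 10072 / 168000000 = 59.9524 μs.
Propagation delay = d/s = 1200 m / 200000000 m/s = 6 μs.
Total = 66.0 μs.

66.0 μs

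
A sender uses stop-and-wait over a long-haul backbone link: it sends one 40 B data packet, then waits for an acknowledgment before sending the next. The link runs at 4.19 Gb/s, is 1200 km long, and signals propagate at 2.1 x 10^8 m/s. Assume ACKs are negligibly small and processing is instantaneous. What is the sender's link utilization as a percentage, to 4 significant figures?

t_tx = L/R = 320/4.19e+09 = 7.63723e-08 s.
t_prop = 1200000/210000000 = 0.00571429 s; RTT = 0.0114286 s.
Cycle = t_tx + RTT = 0.0114286 s.
Utilization = t_tx / cycle = 7.63723e-08/0.0114286 = 0.0006683 %.

0.0006683 %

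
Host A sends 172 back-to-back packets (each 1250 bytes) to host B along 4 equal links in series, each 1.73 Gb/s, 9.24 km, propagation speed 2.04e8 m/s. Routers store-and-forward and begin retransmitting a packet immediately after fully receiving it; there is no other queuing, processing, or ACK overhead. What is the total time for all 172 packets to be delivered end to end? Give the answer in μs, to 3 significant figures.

Per-hop transmission t_tx = L/R = 10000/1730000000 = 5.78035 μs.
Per-hop propagation t_prop = 9240/204000000 = 45.2941 μs.
Pipeline fill: first packet needs 4·t_tx to clear all hops; remaining 171 packets each add one t_tx.
Total = (4+172-1)·t_tx + 4·t_prop = 175·5.78035 + 4·45.2941 = 1190 μs.

1190 μs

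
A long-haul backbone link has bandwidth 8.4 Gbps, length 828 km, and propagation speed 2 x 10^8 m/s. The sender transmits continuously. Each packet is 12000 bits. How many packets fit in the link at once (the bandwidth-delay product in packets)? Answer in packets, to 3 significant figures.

2900 packets

Propagation delay = 828000 / 200000000 = 0.00414 s.
BDP = R × t_prop = 8400000000 × 0.00414 = 34776000 bits.
In packets of 12000 bits: 2900 packets.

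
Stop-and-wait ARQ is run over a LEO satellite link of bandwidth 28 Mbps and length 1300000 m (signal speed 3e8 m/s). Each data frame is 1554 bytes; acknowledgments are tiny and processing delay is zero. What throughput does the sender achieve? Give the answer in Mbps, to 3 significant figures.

1.36 Mbps

t_tx = L/R = 12432/28000000 = 0.000444 s.
t_prop = 1300000/300000000 = 0.00433333 s; RTT = 0.00866667 s.
Cycle = t_tx + RTT = 0.00911067 s.
Throughput = L / cycle = 12432 / 0.00911067 = 1.36 Mbps.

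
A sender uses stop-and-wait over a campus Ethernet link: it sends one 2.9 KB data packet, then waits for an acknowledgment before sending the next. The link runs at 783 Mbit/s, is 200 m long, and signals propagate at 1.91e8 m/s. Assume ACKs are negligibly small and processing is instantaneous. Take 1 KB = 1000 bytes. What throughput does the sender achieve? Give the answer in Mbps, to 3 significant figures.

t_tx = L/R = 23200/783000000 = 2.96296e-05 s.
t_prop = 200/191000000 = 1.04712e-06 s; RTT = 2.09424e-06 s.
Cycle = t_tx + RTT = 3.17239e-05 s.
Throughput = L / cycle = 23200 / 3.17239e-05 = 731 Mbps.

731 Mbps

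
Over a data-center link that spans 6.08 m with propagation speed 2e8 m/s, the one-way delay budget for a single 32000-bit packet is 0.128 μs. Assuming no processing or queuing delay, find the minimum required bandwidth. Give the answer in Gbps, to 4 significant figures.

327.9 Gbps

Propagation delay = 6.08 / 200000000 = 0.0304 μs.
Transmission budget = 0.128 − 0.0304 = 0.0976 μs.
R ≥ L / t_tx = 32000 bits / 9.76e-08 s = 327.9 Gbps.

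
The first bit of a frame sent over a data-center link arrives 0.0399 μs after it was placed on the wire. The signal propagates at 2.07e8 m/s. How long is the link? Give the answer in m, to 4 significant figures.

d = s × t_prop = 2.07e+08 × 3.99e-08 = 8.259 m.

8.259 m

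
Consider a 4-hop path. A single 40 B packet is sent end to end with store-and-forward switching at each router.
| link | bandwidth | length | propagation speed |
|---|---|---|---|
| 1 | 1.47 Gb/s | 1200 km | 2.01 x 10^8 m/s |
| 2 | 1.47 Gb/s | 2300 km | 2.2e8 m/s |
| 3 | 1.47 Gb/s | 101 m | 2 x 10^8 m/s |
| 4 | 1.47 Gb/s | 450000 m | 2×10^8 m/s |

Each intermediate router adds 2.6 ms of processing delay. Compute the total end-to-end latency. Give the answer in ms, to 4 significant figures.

L = 40 × 8 = 320 bits.
Transmission delay per hop = L/R = 320/1470000000 = 0.000217687 ms; 4 hops → 0.000870748 ms.
Propagation delays (d/s per hop): 5.97015, 10.4545, 0.000505, 2.25 ms; sum = 18.6752 ms.
Processing at 3 router(s): 3 × 2.6 ms = 7.8 ms.
End-to-end = 26.48 ms.

26.48 ms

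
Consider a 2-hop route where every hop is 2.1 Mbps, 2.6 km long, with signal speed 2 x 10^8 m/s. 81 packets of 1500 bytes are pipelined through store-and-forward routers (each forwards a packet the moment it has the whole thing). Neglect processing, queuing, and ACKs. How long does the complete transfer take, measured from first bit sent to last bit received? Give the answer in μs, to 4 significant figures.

Per-hop transmission t_tx = L/R = 12000/2100000 = 5714.29 μs.
Per-hop propagation t_prop = 2600/200000000 = 13 μs.
Pipeline fill: first packet needs 2·t_tx to clear all hops; remaining 80 packets each add one t_tx.
Total = (2+81-1)·t_tx + 2·t_prop = 82·5714.29 + 2·13 = 468600 μs.

468600 μs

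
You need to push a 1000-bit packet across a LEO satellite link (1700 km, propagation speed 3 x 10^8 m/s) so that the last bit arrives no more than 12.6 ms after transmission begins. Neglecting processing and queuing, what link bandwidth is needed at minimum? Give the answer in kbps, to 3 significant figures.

144 kbps

Propagation delay = 1700000 / 300000000 = 5.66667 ms.
Transmission budget = 12.6 − 5.66667 = 6.93333 ms.
R ≥ L / t_tx = 1000 bits / 0.00693333 s = 144 kbps.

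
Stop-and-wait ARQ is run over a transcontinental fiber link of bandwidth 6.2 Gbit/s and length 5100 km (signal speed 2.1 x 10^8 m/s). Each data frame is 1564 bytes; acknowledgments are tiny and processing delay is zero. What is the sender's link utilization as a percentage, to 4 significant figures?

t_tx = L/R = 12512/6200000000 = 2.01806e-06 s.
t_prop = 5100000/210000000 = 0.0242857 s; RTT = 0.0485714 s.
Cycle = t_tx + RTT = 0.0485734 s.
Utilization = t_tx / cycle = 2.01806e-06/0.0485734 = 0.004155 %.

0.004155 %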